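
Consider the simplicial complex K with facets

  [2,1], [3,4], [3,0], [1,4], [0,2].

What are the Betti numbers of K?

Order the vertices as 0 < 1 < 2 < 3 < 4. Listing each simplex with vertices in this order, K has dimension 1 with simplices:

  0-simplices (5): [0], [1], [2], [3], [4]
  1-simplices (5): [0,2], [0,3], [1,2], [1,4], [3,4]

giving chain groups C_0 ≅ Z^5, C_1 ≅ Z^5.

Boundary ∂_1: C_1 → C_0 sends each edge [p,q] (with p < q) to q − p. For instance
  ∂[3,4] = [4] − [3].
This gives a 5×5 integer matrix of rank 4; reducing to Smith normal form yields diagonal entries (1,1,1,1).

Now H_k = ker ∂_k / im ∂_{k+1}, so:

  H_0: rank C_0 − rank ∂_1 = 5 − 4 = 1, and the invariant factors of ∂_1 are all 1, so H_0 = Z.
  H_1: rank ker ∂_1 − rank ∂_2 = (5 − 4) − 0 = 1, and there is no ∂_2, so H_1 = Z.

As a check, the Euler characteristic is 5 − 5 = 0, which agrees with 1 − 1 = 0.
(K is a triangulation of the circle S^1.)

Hence the Betti numbers are b_0 = 1, b_1 = 1.

b_0 = 1, b_1 = 1.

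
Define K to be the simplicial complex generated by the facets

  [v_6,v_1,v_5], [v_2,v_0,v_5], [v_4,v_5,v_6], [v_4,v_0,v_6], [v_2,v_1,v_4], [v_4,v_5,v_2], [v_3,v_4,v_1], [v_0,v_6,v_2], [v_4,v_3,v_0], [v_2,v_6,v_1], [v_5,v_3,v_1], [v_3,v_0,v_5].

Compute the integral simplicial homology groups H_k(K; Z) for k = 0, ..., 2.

Fix the vertex order v_0 < v_1 < v_2 < v_3 < v_4 < v_5 < v_6 and write every simplex with vertices in increasing order. Then dim K = 2 and the simplices of K are:

  0-simplices (7): [v_0], [v_1], [v_2], [v_3], [v_4], [v_5], [v_6]
  1-simplices (18): (18 of them)
  2-simplices (12): (12 of them)

Hence C_0 ≅ Z^7, C_1 ≅ Z^18, C_2 ≅ Z^12.

∂_1: C_1 → C_0 sends each edge [p,q] (with p < q) to q − p. For instance
  ∂[v_1,v_6] = [v_6] − [v_1].
As a 7×18 matrix over Z this has rank 6, with invariant factors (1,1,1,1,1,1).

The boundary map ∂_2: C_2 → C_1 maps a triangle to the signed sum of its edges. For instance
  ∂[v_0,v_3,v_4] = [v_3,v_4] − [v_0,v_4] + [v_0,v_3],
  ∂[v_0,v_2,v_5] = [v_2,v_5] − [v_0,v_5] + [v_0,v_2].
The resulting 18×12 matrix has rank 12, and its Smith normal form has invariant factors (1,1,1,1,1,1,1,1,1,1,1,2).

Now H_k = ker ∂_k / im ∂_{k+1}, so:

  H_0: rank C_0 − rank ∂_1 = 7 − 6 = 1, and the invariant factors of ∂_1 are all 1, so H_0 ≅ Z.
  H_1: rank ker ∂_1 − rank ∂_2 = (18 − 6) − 12 = 0, and ∂_2 has invariant factor 2 > 1, so H_1 ≅ Z/2Z.
  H_2: rank ker ∂_2 − rank ∂_3 = (12 − 12) − 0 = 0, and there is no ∂_3, so H_2 ≅ 0.

As a check, the Euler characteristic is 7 − 18 + 12 = 1, which agrees with 1 − 0 + 0 = 1.
(K is a triangulation of the real projective plane RP^2.)

H_0 ≅ Z,  H_1 ≅ Z/2Z,  H_2 = 0.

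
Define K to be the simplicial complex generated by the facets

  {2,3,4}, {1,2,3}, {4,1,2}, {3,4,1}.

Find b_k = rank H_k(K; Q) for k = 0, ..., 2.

Take the total order 1 < 2 < 3 < 4 on the vertex set. Then K (dimension 2) consists of the simplices:

  0-simplices (4): [1], [2], [3], [4]
  1-simplices (6): [1,2], [1,3], [1,4], [2,3], [2,4], [3,4]
  2-simplices (4): [1,2,3], [1,2,4], [1,3,4], [2,3,4]

giving chain groups C_0 ≅ Z^4, C_1 ≅ Z^6, C_2 ≅ Z^4.

The boundary map ∂_1: C_1 → C_0 maps an edge to its endpoints' difference, ∂[p,q] = q − p. For instance
  ∂[1,2] = [2] − [1].
The resulting 4×6 matrix has rank 3, and its Smith normal form has invariant factors (1,1,1).

Boundary ∂_2: C_2 → C_1 acts by ∂[p,q,r] = [q,r] − [p,r] + [p,q]. For instance
  ∂[1,3,4] = [3,4] − [1,4] + [1,3],
  ∂[1,2,4] = [2,4] − [1,4] + [1,2].
This gives a 6×4 integer matrix of rank 3; reducing to Smith normal form yields diagonal entries (1,1,1).

Computing H_k = (kernel of ∂_k) / (image of ∂_{k+1}):

  H_0: rank C_0 − rank ∂_1 = 4 − 3 = 1, and the invariant factors of ∂_1 are all 1, so H_0 = Z.
  H_1: rank ker ∂_1 − rank ∂_2 = (6 − 3) − 3 = 0, and the invariant factors of ∂_2 are all 1, so H_1 = 0.
  H_2: rank ker ∂_2 − rank ∂_3 = (4 − 3) − 0 = 1, and there is no ∂_3, so H_2 = Z.

As a check, the Euler characteristic is 4 − 6 + 4 = 2, which agrees with 1 − 0 + 1 = 2.

Hence the Betti numbers are b_0 = 1, b_1 = 0, b_2 = 1.

b_0 = 1, b_1 = 0, b_2 = 1.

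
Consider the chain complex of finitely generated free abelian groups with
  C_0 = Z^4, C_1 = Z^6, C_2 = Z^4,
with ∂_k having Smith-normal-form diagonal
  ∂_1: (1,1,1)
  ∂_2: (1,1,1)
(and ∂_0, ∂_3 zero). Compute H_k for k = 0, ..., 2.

H_0 ≅ Z,  H_1 = 0,  H_2 ≅ Z.

H_0: b_0 = 4 − 0 − 3 = 1; torsion from ∂_1 factors > 1: none. So H_0 ≅ Z.
H_1: b_1 = 6 − 3 − 3 = 0; torsion from ∂_2 factors > 1: none. So H_1 ≅ 0.
H_2: b_2 = 4 − 3 − 0 = 1; torsion from ∂_3 factors > 1: none. So H_2 ≅ Z.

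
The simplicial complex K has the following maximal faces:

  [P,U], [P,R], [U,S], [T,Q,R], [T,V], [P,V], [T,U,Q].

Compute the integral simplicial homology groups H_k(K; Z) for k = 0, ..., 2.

We work with the vertex ordering P < Q < R < S < T < U < V. The simplices of K, each written with vertices in increasing order, are:

  0-simplices (7): P, Q, R, S, T, U, V
  1-simplices (10): PR, PU, PV, QR, QT, QU, RT, SU, TU, TV
  2-simplices (2): QRT, QTU

Hence C_0 ≅ Z^7, C_1 ≅ Z^10, C_2 ≅ Z^2.

∂_1: C_1 → C_0 sends each edge [p,q] (with p < q) to q − p. For instance
  ∂RT = T − R.
The 7×10 boundary matrix has rank 6 and Smith normal form diag(1,1,1,1,1,1).

The boundary map ∂_2: C_2 → C_1 acts by ∂[p,q,r] = [q,r] − [p,r] + [p,q]. For instance
  ∂QRT = RT − QT + QR,
  ∂QTU = TU − QU + QT.
The resulting 10×2 matrix has rank 2, and its Smith normal form has invariant factors (1,1).

Computing H_k = (kernel of ∂_k) / (image of ∂_{k+1}):

  H_0: rank C_0 − rank ∂_1 = 7 − 6 = 1, and the invariant factors of ∂_1 are all 1, so H_0 = Z.
  H_1: rank ker ∂_1 − rank ∂_2 = (10 − 6) − 2 = 2, and the invariant factors of ∂_2 are all 1, so H_1 = Z^2.
  H_2: rank ker ∂_2 − rank ∂_3 = (2 − 2) − 0 = 0, and there is no ∂_3, so H_2 = 0.

H_0 = Z,  H_1 = Z^2,  H_2 = 0.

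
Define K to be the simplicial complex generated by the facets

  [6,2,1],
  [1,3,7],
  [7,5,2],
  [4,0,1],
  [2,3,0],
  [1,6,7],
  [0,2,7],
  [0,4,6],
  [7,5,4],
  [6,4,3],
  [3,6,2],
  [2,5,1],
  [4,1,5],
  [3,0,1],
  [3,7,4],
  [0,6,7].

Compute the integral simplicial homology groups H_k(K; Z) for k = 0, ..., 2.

K has 8 vertices, 24 edges, 16 triangles.
rank ∂_0 = 0, rank ∂_1 = 7 ⇒ b_0 = 8 − 0 − 7 = 1; all invariant factors of ∂_1 are 1 so no torsion. So H_0 ≅ Z.
rank ∂_1 = 7, rank ∂_2 = 15 ⇒ b_1 = 24 − 7 − 15 = 2; all invariant factors of ∂_2 are 1 so no torsion. So H_1 ≅ Z^2.
rank ∂_2 = 15, rank ∂_3 = 0 ⇒ b_2 = 16 − 15 − 0 = 1. So H_2 ≅ Z.

H_0 = Z,  H_1 = Z^2,  H_2 = Z.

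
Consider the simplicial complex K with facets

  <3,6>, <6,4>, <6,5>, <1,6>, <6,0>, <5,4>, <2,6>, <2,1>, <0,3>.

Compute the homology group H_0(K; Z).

Order the vertices as 0 < 1 < 2 < 3 < 4 < 5 < 6. Listing each simplex with vertices in this order, K has dimension 1 with simplices:

  0-simplices (7): [0], [1], [2], [3], [4], [5], [6]
  1-simplices (9): [0,3], [0,6], [1,2], [1,6], [2,6], [3,6], [4,5], [4,6], [5,6]

Hence C_0 ≅ Z^7, C_1 ≅ Z^9.

The boundary map ∂_1: C_1 → C_0 maps an edge to its endpoints' difference, ∂[p,q] = q − p.
This gives a 7×9 integer matrix of rank 6; reducing to Smith normal form yields diagonal entries (1,1,1,1,1,1).

Now H_k = ker ∂_k / im ∂_{k+1}, so:

  H_0: rank C_0 − rank ∂_1 = 7 − 6 = 1, and the invariant factors of ∂_1 are all 1, so H_0 = Z.

(K is a triangulation of a wedge of 3 circles.)

H_0 ≅ Z.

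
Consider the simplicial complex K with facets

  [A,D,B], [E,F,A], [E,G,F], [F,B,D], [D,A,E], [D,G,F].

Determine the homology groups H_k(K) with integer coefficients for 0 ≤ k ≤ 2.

Take the total order A < B < D < E < F < G on the vertex set. Then K (dimension 2) consists of the simplices:

  0-simplices (6): A, B, D, E, F, G
  1-simplices (12): AB, AD, AE, AF, BD, BF, DE, DF, DG, EF, EG, FG
  2-simplices (6): ABD, ADE, AEF, BDF, DFG, EFG

so the chain groups are C_0 ≅ Z^6, C_1 ≅ Z^12, C_2 ≅ Z^6.

Boundary ∂_1: C_1 → C_0 is given by ∂[p,q] = [q] − [p]. For instance
  ∂FG = G − F.
The resulting 6×12 matrix has rank 5, and its Smith normal form has invariant factors (1,1,1,1,1).

Boundary ∂_2: C_2 → C_1 maps a triangle to the signed sum of its edges. For instance
  ∂BDF = DF − BF + BD,
  ∂DFG = FG − DG + DF.
The resulting 12×6 matrix has rank 6, and its Smith normal form has invariant factors (1,1,1,1,1,1).

Computing H_k = (kernel of ∂_k) / (image of ∂_{k+1}):

  H_0: rank C_0 − rank ∂_1 = 6 − 5 = 1, and the invariant factors of ∂_1 are all 1, so H_0 ≅ Z.
  H_1: rank ker ∂_1 − rank ∂_2 = (12 − 5) − 6 = 1, and the invariant factors of ∂_2 are all 1, so H_1 ≅ Z.
  H_2: rank ker ∂_2 − rank ∂_3 = (6 − 6) − 0 = 0, and there is no ∂_3, so H_2 ≅ 0.

H_0 ≅ Z,  H_1 ≅ Z,  H_2 = 0.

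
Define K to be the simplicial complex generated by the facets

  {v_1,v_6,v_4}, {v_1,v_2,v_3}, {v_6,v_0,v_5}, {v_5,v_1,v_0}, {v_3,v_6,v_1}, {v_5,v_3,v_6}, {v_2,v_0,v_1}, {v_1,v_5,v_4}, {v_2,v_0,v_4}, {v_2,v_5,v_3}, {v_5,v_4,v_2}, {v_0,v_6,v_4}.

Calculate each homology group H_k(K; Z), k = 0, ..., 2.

Fix the vertex order v_0 < v_1 < v_2 < v_3 < v_4 < v_5 < v_6 and write every simplex with vertices in increasing order. Then dim K = 2 and the simplices of K are:

  0-simplices (7): [v_0], [v_1], [v_2], [v_3], [v_4], [v_5], [v_6]
  1-simplices (18): (18 of them)
  2-simplices (12): (12 of them)

so the chain groups are C_0 ≅ Z^7, C_1 ≅ Z^18, C_2 ≅ Z^12.

The boundary map ∂_1: C_1 → C_0 sends each edge [p,q] (with p < q) to q − p.
As a 7×18 matrix over Z this has rank 6, with invariant factors (1,1,1,1,1,1).

∂_2: C_2 → C_1 maps a triangle to the signed sum of its edges. For instance
  ∂[v_2,v_4,v_5] = [v_4,v_5] − [v_2,v_5] + [v_2,v_4],
  ∂[v_0,v_5,v_6] = [v_5,v_6] − [v_0,v_6] + [v_0,v_5].
This gives a 18×12 integer matrix of rank 12; reducing to Smith normal form yields diagonal entries (1,1,1,1,1,1,1,1,1,1,1,2).

Now H_k = ker ∂_k / im ∂_{k+1}, so:

  H_0: rank C_0 − rank ∂_1 = 7 − 6 = 1, and the invariant factors of ∂_1 are all 1, so H_0 ≅ Z.
  H_1: rank ker ∂_1 − rank ∂_2 = (18 − 6) − 12 = 0, and ∂_2 has invariant factor 2 > 1, so H_1 ≅ Z/2.
  H_2: rank ker ∂_2 − rank ∂_3 = (12 − 12) − 0 = 0, and there is no ∂_3, so H_2 ≅ 0.

H_0 = Z,  H_1 = Z/2,  H_2 = 0.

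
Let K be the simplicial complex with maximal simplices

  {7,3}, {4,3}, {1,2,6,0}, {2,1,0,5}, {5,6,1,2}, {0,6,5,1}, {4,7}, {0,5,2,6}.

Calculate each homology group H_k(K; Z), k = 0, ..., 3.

H_0 = Z^2,  H_1 = Z,  H_2 = 0,  H_3 = Z.

We work with the vertex ordering 0 < 1 < 2 < 3 < 4 < 5 < 6 < 7. The simplices of K, each written with vertices in increasing order, are:

  0-simplices (8): [0], [1], [2], [3], [4], [5], [6], [7]
  1-simplices (13): [0,1], [0,2], [0,5], [0,6], [1,2], [1,5], [1,6], [2,5], [2,6], [3,4], [3,7], [4,7], [5,6]
  2-simplices (10): [0,1,2], [0,1,5], [0,1,6], [0,2,5], [0,2,6], [0,5,6], [1,2,5], [1,2,6], [1,5,6], [2,5,6]
  3-simplices (5): [0,1,2,5], [0,1,2,6], [0,1,5,6], [0,2,5,6], [1,2,5,6]

Hence C_0 ≅ Z^8, C_1 ≅ Z^13, C_2 ≅ Z^10, C_3 ≅ Z^5.

The boundary map ∂_1: C_1 → C_0 is given by ∂[p,q] = [q] − [p].
As a 8×13 matrix over Z this has rank 6, with invariant factors (1,1,1,1,1,1).

The boundary map ∂_2: C_2 → C_1 acts by ∂[p,q,r] = [q,r] − [p,r] + [p,q]. For instance
  ∂[0,2,6] = [2,6] − [0,6] + [0,2],
  ∂[0,1,6] = [1,6] − [0,6] + [0,1].
The resulting 13×10 matrix has rank 6, and its Smith normal form has invariant factors (1,1,1,1,1,1).

The boundary map ∂_3: C_3 → C_2 sends each 3-simplex σ to the alternating sum Σ_i (−1)^i (σ with its i-th vertex removed). For instance
  ∂[0,1,5,6] = [1,5,6] − [0,5,6] + [0,1,6] − [0,1,5],
  ∂[0,2,5,6] = [2,5,6] − [0,5,6] + [0,2,6] − [0,2,5].
The resulting 10×5 matrix has rank 4, and its Smith normal form has invariant factors (1,1,1,1).

Now H_k = ker ∂_k / im ∂_{k+1}, so:

  H_0: rank C_0 − rank ∂_1 = 8 − 6 = 2, and the invariant factors of ∂_1 are all 1, so H_0 = Z^2.
  H_1: rank ker ∂_1 − rank ∂_2 = (13 − 6) − 6 = 1, and the invariant factors of ∂_2 are all 1, so H_1 = Z.
  H_2: rank ker ∂_2 − rank ∂_3 = (10 − 6) − 4 = 0, and the invariant factors of ∂_3 are all 1, so H_2 = 0.
  H_3: rank ker ∂_3 − rank ∂_4 = (5 − 4) − 0 = 1, and there is no ∂_4, so H_3 = Z.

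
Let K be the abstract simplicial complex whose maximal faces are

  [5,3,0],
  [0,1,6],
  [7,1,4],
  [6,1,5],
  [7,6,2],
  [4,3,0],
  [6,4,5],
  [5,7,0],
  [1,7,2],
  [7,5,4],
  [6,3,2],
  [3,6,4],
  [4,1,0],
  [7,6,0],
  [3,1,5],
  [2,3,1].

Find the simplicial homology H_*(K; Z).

K has 8 vertices, 24 edges, 16 triangles.
rank ∂_0 = 0, rank ∂_1 = 7 ⇒ b_0 = 8 − 0 − 7 = 1; all invariant factors of ∂_1 are 1 so no torsion. So H_0 ≅ Z.
rank ∂_1 = 7, rank ∂_2 = 15 ⇒ b_1 = 24 − 7 − 15 = 2; all invariant factors of ∂_2 are 1 so no torsion. So H_1 ≅ Z^2.
rank ∂_2 = 15, rank ∂_3 = 0 ⇒ b_2 = 16 − 15 − 0 = 1. So H_2 ≅ Z.

H_0 ≅ Z,  H_1 ≅ Z^2,  H_2 ≅ Z.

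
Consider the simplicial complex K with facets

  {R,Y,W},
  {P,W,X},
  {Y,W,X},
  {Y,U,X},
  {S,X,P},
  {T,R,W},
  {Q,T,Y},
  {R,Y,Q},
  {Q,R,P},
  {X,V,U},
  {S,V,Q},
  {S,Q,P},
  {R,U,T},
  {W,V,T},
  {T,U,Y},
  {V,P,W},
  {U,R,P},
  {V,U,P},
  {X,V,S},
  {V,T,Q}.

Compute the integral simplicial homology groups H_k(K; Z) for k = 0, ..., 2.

We work with the vertex ordering P < Q < R < S < T < U < V < W < X < Y. The simplices of K, each written with vertices in increasing order, are:

  0-simplices (10): P, Q, R, S, T, U, V, W, X, Y
  1-simplices (30): PQ, PR, PS, PU, PV, PW, PX, QR, QS, QT, QV, QY, RT, RU, RW, RY, SV, SX, TU, TV, TW, TY, UV, UX, UY, VW, VX, WX, WY, XY
  2-simplices (20): PQR, PQS, PRU, PSX, PUV, PVW, PWX, QRY, QSV, QTV, QTY, RTU, RTW, RWY, SVX, TUY, TVW, UVX, UXY, WXY

so the chain groups are C_0 ≅ Z^10, C_1 ≅ Z^30, C_2 ≅ Z^20.

The boundary map ∂_1: C_1 → C_0 is given by ∂[p,q] = [q] − [p].
The resulting 10×30 matrix has rank 9, and its Smith normal form has invariant factors (1,1,1,1,1,1,1,1,1).

∂_2: C_2 → C_1 maps a triangle to the signed sum of its edges. For instance
  ∂QTY = TY − QY + QT,
  ∂PRU = RU − PU + PR.
As a 30×20 matrix over Z this has rank 20, with invariant factors (1,1,1,1,1,1,1,1,1,1,1,1,1,1,1,1,1,1,1,2).

Now H_k = ker ∂_k / im ∂_{k+1}, so:

  H_0: rank C_0 − rank ∂_1 = 10 − 9 = 1, and the invariant factors of ∂_1 are all 1, so H_0 = Z.
  H_1: rank ker ∂_1 − rank ∂_2 = (30 − 9) − 20 = 1, and ∂_2 has invariant factor 2 > 1, so H_1 = Z ⊕ Z/2Z.
  H_2: rank ker ∂_2 − rank ∂_3 = (20 − 20) − 0 = 0, and there is no ∂_3, so H_2 = 0.

H_0 = Z,  H_1 = Z ⊕ Z/2Z,  H_2 = 0.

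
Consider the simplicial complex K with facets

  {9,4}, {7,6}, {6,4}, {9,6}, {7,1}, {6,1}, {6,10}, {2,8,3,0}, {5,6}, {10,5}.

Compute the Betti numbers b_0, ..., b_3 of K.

Take the total order 0 < 1 < 2 < 3 < 4 < 5 < 6 < 7 < 8 < 9 < 10 on the vertex set. Then K (dimension 3) consists of the simplices:

  0-simplices (11): [0], [1], [2], [3], [4], [5], [6], [7], [8], [9], [10]
  1-simplices (15): [0,2], [0,3], [0,8], [1,6], [1,7], [2,3], [2,8], [3,8], [4,6], [4,9], [5,6], [5,10], [6,7], [6,9], [6,10]
  2-simplices (4): [0,2,3], [0,2,8], [0,3,8], [2,3,8]
  3-simplices (1): [0,2,3,8]

giving chain groups C_0 ≅ Z^11, C_1 ≅ Z^15, C_2 ≅ Z^4, C_3 ≅ Z^1.

∂_1: C_1 → C_0 is given by ∂[p,q] = [q] − [p].
The resulting 11×15 matrix has rank 9, and its Smith normal form has invariant factors (1,1,1,1,1,1,1,1,1).

Boundary ∂_2: C_2 → C_1 maps a triangle to the signed sum of its edges. For instance
  ∂[0,2,3] = [2,3] − [0,3] + [0,2],
  ∂[0,3,8] = [3,8] − [0,8] + [0,3].
The 15×4 boundary matrix has rank 3 and Smith normal form diag(1,1,1).

Boundary ∂_3: C_3 → C_2 sends each 3-simplex σ to the alternating sum Σ_i (−1)^i (σ with its i-th vertex removed). For instance
  ∂[0,2,3,8] = [2,3,8] − [0,3,8] + [0,2,8] − [0,2,3].
As a 4×1 matrix over Z this has rank 1, with invariant factors (1).

Reading off H_k = ker ∂_k / im ∂_{k+1}:

  H_0: rank C_0 − rank ∂_1 = 11 − 9 = 2, and the invariant factors of ∂_1 are all 1, so H_0 = Z^2.
  H_1: rank ker ∂_1 − rank ∂_2 = (15 − 9) − 3 = 3, and the invariant factors of ∂_2 are all 1, so H_1 = Z^3.
  H_2: rank ker ∂_2 − rank ∂_3 = (4 − 3) − 1 = 0, and the invariant factors of ∂_3 are all 1, so H_2 = 0.
  H_3: rank ker ∂_3 − rank ∂_4 = (1 − 1) − 0 = 0, and there is no ∂_4, so H_3 = 0.

Hence the Betti numbers are b_0 = 2, b_1 = 3, b_2 = 0, b_3 = 0.

b_0 = 2, b_1 = 3, b_2 = 0, b_3 = 0.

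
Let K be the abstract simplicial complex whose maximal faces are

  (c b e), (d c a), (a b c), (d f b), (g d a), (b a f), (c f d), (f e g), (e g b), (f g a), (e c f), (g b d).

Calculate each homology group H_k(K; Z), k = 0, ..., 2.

H_0 ≅ Z,  H_1 ≅ Z/2,  H_2 = 0.

Fix the vertex order a < b < c < d < e < f < g and write every simplex with vertices in increasing order. Then dim K = 2 and the simplices of K are:

  0-simplices (7): a, b, c, d, e, f, g
  1-simplices (18): ab, ac, ad, af, ag, bc, bd, be, bf, bg, cd, ce, cf, df, dg, ef, eg, fg
  2-simplices (12): abc, abf, acd, adg, afg, bce, bdf, bdg, beg, cdf, cef, efg

giving chain groups C_0 ≅ Z^7, C_1 ≅ Z^18, C_2 ≅ Z^12.

Boundary ∂_1: C_1 → C_0 sends each edge [p,q] (with p < q) to q − p.
The 7×18 boundary matrix has rank 6 and Smith normal form diag(1,1,1,1,1,1).

∂_2: C_2 → C_1 maps a triangle to the signed sum of its edges. For instance
  ∂beg = eg − bg + be,
  ∂afg = fg − ag + af.
This gives a 18×12 integer matrix of rank 12; reducing to Smith normal form yields diagonal entries (1,1,1,1,1,1,1,1,1,1,1,2).

Now H_k = ker ∂_k / im ∂_{k+1}, so:

  H_0: rank C_0 − rank ∂_1 = 7 − 6 = 1, and the invariant factors of ∂_1 are all 1, so H_0 = Z.
  H_1: rank ker ∂_1 − rank ∂_2 = (18 − 6) − 12 = 0, and ∂_2 has invariant factor 2 > 1, so H_1 = Z/2.
  H_2: rank ker ∂_2 − rank ∂_3 = (12 − 12) − 0 = 0, and there is no ∂_3, so H_2 = 0.

As a check, the Euler characteristic is 7 − 18 + 12 = 1, which agrees with 1 − 0 + 0 = 1.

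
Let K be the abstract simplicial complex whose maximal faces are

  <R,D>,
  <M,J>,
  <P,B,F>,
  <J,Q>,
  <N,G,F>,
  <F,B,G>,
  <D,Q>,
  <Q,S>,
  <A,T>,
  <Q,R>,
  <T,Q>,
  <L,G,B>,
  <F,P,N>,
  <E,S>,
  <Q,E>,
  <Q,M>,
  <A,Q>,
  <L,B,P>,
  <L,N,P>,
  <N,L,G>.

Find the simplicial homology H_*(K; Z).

Order the vertices as A < B < D < E < F < G < J < L < M < N < P < Q < R < S < T. Listing each simplex with vertices in this order, K has dimension 2 with simplices:

  0-simplices (15): A, B, D, E, F, G, J, L, M, N, P, Q, R, S, T
  1-simplices (24): AQ, AT, BF, BG, BL, BP, DQ, DR, EQ, ES, FG, FN, FP, GL, GN, JM, JQ, LN, LP, MQ, NP, QR, QS, QT
  2-simplices (8): BFG, BFP, BGL, BLP, FGN, FNP, GLN, LNP

giving chain groups C_0 ≅ Z^15, C_1 ≅ Z^24, C_2 ≅ Z^8.

∂_1: C_1 → C_0 sends each edge [p,q] (with p < q) to q − p. For instance
  ∂AQ = Q − A.
This gives a 15×24 integer matrix of rank 13; reducing to Smith normal form yields diagonal entries (1,1,1,1,1,1,1,1,1,1,1,1,1).

The boundary map ∂_2: C_2 → C_1 sends each 2-simplex [p,q,r] to [q,r] − [p,r] + [p,q]. For instance
  ∂BFP = FP − BP + BF,
  ∂BLP = LP − BP + BL.
The 24×8 boundary matrix has rank 7 and Smith normal form diag(1,1,1,1,1,1,1).

Now H_k = ker ∂_k / im ∂_{k+1}, so:

  H_0: rank C_0 − rank ∂_1 = 15 − 13 = 2, and the invariant factors of ∂_1 are all 1, so H_0 = Z^2.
  H_1: rank ker ∂_1 − rank ∂_2 = (24 − 13) − 7 = 4, and the invariant factors of ∂_2 are all 1, so H_1 = Z^4.
  H_2: rank ker ∂_2 − rank ∂_3 = (8 − 7) − 0 = 1, and there is no ∂_3, so H_2 = Z.

As a check, the Euler characteristic is 15 − 24 + 8 = -1, which agrees with 2 − 4 + 1 = -1.
(K is a triangulation of the disjoint union of a wedge of 4 circles and the 2-sphere S^2.)

H_0 = Z^2,  H_1 = Z^4,  H_2 = Z.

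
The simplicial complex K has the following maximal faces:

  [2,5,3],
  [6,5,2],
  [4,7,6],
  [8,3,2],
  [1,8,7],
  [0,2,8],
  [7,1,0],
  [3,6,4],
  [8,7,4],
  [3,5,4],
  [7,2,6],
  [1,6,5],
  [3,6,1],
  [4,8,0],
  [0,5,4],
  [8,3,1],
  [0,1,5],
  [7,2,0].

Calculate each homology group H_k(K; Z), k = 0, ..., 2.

H_0 ≅ Z,  H_1 ≅ Z ⊕ Z/2,  H_2 = 0.

K has 9 vertices, 27 edges, 18 triangles.
rank ∂_0 = 0, rank ∂_1 = 8 ⇒ b_0 = 9 − 0 − 8 = 1; all invariant factors of ∂_1 are 1 so no torsion. So H_0 ≅ Z.
rank ∂_1 = 8, rank ∂_2 = 18 ⇒ b_1 = 27 − 8 − 18 = 1; ∂_2 has invariant factor(s) [2] giving torsion. So H_1 ≅ Z ⊕ Z/2.
rank ∂_2 = 18, rank ∂_3 = 0 ⇒ b_2 = 18 − 18 − 0 = 0. So H_2 ≅ 0.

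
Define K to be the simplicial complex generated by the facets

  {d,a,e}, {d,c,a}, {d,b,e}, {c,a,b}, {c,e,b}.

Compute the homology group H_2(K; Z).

Take the total order a < b < c < d < e on the vertex set. Then K (dimension 2) consists of the simplices:

  0-simplices (5): a, b, c, d, e
  1-simplices (10): ab, ac, ad, ae, bc, bd, be, cd, ce, de
  2-simplices (5): abc, acd, ade, bce, bde

giving chain groups C_0 ≅ Z^5, C_1 ≅ Z^10, C_2 ≅ Z^5.

The boundary map ∂_1: C_1 → C_0 sends each edge [p,q] (with p < q) to q − p. For instance
  ∂ae = e − a.
The 5×10 boundary matrix has rank 4 and Smith normal form diag(1,1,1,1).

The boundary map ∂_2: C_2 → C_1 maps a triangle to the signed sum of its edges. For instance
  ∂bce = ce − be + bc,
  ∂abc = bc − ac + ab.
The 10×5 boundary matrix has rank 5 and Smith normal form diag(1,1,1,1,1).

Now H_k = ker ∂_k / im ∂_{k+1}, so:

  H_2: rank ker ∂_2 − rank ∂_3 = (5 − 5) − 0 = 0, and there is no ∂_3, so H_2 = 0.

(K is a triangulation of the Möbius band.)

H_2 ≅ 0.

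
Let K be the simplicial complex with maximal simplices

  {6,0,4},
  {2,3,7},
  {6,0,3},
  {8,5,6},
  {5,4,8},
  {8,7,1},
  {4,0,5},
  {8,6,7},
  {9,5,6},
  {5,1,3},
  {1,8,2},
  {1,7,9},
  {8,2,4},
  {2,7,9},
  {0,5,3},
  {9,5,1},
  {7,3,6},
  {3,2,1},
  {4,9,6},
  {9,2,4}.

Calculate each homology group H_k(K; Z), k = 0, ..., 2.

H_0 ≅ Z,  H_1 ≅ Z ⊕ Z/2,  H_2 = 0.

K has 10 vertices, 30 edges, 20 triangles.
rank ∂_0 = 0, rank ∂_1 = 9 ⇒ b_0 = 10 − 0 − 9 = 1; all invariant factors of ∂_1 are 1 so no torsion. So H_0 ≅ Z.
rank ∂_1 = 9, rank ∂_2 = 20 ⇒ b_1 = 30 − 9 − 20 = 1; ∂_2 has invariant factor(s) [2] giving torsion. So H_1 ≅ Z ⊕ Z/2.
rank ∂_2 = 20, rank ∂_3 = 0 ⇒ b_2 = 20 − 20 − 0 = 0. So H_2 ≅ 0.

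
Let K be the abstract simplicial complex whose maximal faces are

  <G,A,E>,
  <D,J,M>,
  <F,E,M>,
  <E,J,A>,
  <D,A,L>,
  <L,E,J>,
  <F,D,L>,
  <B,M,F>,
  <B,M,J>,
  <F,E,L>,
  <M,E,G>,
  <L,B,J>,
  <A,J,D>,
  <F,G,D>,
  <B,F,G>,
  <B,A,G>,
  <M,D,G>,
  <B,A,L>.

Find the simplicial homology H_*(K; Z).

H_0 = Z,  H_1 = Z ⊕ Z_2,  H_2 = 0.

Fix the vertex order A < B < D < E < F < G < J < L < M and write every simplex with vertices in increasing order. Then dim K = 2 and the simplices of K are:

  0-simplices (9): A, B, D, E, F, G, J, L, M
  1-simplices (27): AB, AD, AE, AG, AJ, AL, BF, BG, BJ, BL, BM, DF, DG, DJ, DL, DM, EF, EG, EJ, EL, EM, FG, FL, FM, GM, JL, JM
  2-simplices (18): ABG, ABL, ADJ, ADL, AEG, AEJ, BFG, BFM, BJL, BJM, DFG, DFL, DGM, DJM, EFL, EFM, EGM, EJL

so the chain groups are C_0 ≅ Z^9, C_1 ≅ Z^27, C_2 ≅ Z^18.

Boundary ∂_1: C_1 → C_0 maps an edge to its endpoints' difference, ∂[p,q] = q − p.
This gives a 9×27 integer matrix of rank 8; reducing to Smith normal form yields diagonal entries (1,1,1,1,1,1,1,1).

∂_2: C_2 → C_1 maps a triangle to the signed sum of its edges. For instance
  ∂DGM = GM − DM + DG,
  ∂AEG = EG − AG + AE.
The resulting 27×18 matrix has rank 18, and its Smith normal form has invariant factors (1,1,1,1,1,1,1,1,1,1,1,1,1,1,1,1,1,2).

Computing H_k = (kernel of ∂_k) / (image of ∂_{k+1}):

  H_0: rank C_0 − rank ∂_1 = 9 − 8 = 1, and the invariant factors of ∂_1 are all 1, so H_0 = Z.
  H_1: rank ker ∂_1 − rank ∂_2 = (27 − 8) − 18 = 1, and ∂_2 has invariant factor 2 > 1, so H_1 = Z ⊕ Z_2.
  H_2: rank ker ∂_2 − rank ∂_3 = (18 − 18) − 0 = 0, and there is no ∂_3, so H_2 = 0.

(K is a triangulation of the Klein bottle.)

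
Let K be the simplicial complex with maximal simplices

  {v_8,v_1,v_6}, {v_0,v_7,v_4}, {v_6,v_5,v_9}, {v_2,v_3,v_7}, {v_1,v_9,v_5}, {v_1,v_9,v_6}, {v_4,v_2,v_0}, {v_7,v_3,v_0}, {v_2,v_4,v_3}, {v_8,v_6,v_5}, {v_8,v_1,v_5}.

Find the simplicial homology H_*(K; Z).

H_0 = Z^2,  H_1 = Z,  H_2 = Z.

K has 10 vertices, 19 edges, 11 triangles.
rank ∂_0 = 0, rank ∂_1 = 8 ⇒ b_0 = 10 − 0 − 8 = 2; all invariant factors of ∂_1 are 1 so no torsion. So H_0 = Z^2.
rank ∂_1 = 8, rank ∂_2 = 10 ⇒ b_1 = 19 − 8 − 10 = 1; all invariant factors of ∂_2 are 1 so no torsion. So H_1 = Z.
rank ∂_2 = 10, rank ∂_3 = 0 ⇒ b_2 = 11 − 10 − 0 = 1. So H_2 = Z.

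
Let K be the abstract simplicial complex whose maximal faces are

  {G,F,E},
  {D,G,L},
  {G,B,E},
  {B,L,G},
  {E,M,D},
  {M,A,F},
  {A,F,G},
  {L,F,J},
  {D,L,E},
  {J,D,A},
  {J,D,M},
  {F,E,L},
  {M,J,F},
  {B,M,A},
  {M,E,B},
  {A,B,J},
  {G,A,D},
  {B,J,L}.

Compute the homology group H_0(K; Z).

K has 9 vertices, 27 edges, 18 triangles.
rank ∂_0 = 0, rank ∂_1 = 8 ⇒ b_0 = 9 − 0 − 8 = 1; all invariant factors of ∂_1 are 1 so no torsion. So H_0 = Z.

H_0 ≅ Z.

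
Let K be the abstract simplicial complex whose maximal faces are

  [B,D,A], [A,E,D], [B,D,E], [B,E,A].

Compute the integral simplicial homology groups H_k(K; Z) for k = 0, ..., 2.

H_0 = Z,  H_1 = 0,  H_2 = Z.

K has 4 vertices, 6 edges, 4 triangles.
rank ∂_0 = 0, rank ∂_1 = 3 ⇒ b_0 = 4 − 0 − 3 = 1; all invariant factors of ∂_1 are 1 so no torsion. So H_0 ≅ Z.
rank ∂_1 = 3, rank ∂_2 = 3 ⇒ b_1 = 6 − 3 − 3 = 0; all invariant factors of ∂_2 are 1 so no torsion. So H_1 ≅ 0.
rank ∂_2 = 3, rank ∂_3 = 0 ⇒ b_2 = 4 − 3 − 0 = 1. So H_2 ≅ Z.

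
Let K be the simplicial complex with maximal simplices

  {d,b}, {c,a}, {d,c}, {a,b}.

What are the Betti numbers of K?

K has 4 vertices, 4 edges.
rank ∂_0 = 0, rank ∂_1 = 3 ⇒ b_0 = 4 − 0 − 3 = 1; all invariant factors of ∂_1 are 1 so no torsion. So H_0 ≅ Z.
rank ∂_1 = 3, rank ∂_2 = 0 ⇒ b_1 = 4 − 3 − 0 = 1. So H_1 ≅ Z.

b_0 = 1, b_1 = 1.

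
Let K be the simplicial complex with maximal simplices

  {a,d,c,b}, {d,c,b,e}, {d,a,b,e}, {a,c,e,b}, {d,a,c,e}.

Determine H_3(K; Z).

H_3 = Z.

Order the vertices as a < b < c < d < e. Listing each simplex with vertices in this order, K has dimension 3 with simplices:

  0-simplices (5): a, b, c, d, e
  1-simplices (10): ab, ac, ad, ae, bc, bd, be, cd, ce, de
  2-simplices (10): abc, abd, abe, acd, ace, ade, bcd, bce, bde, cde
  3-simplices (5): abcd, abce, abde, acde, bcde

Hence C_0 ≅ Z^5, C_1 ≅ Z^10, C_2 ≅ Z^10, C_3 ≅ Z^5.

Boundary ∂_1: C_1 → C_0 is given by ∂[p,q] = [q] − [p]. For instance
  ∂be = e − b.
The resulting 5×10 matrix has rank 4, and its Smith normal form has invariant factors (1,1,1,1).

∂_2: C_2 → C_1 maps a triangle to the signed sum of its edges. For instance
  ∂bcd = cd − bd + bc,
  ∂ace = ce − ae + ac.
The 10×10 boundary matrix has rank 6 and Smith normal form diag(1,1,1,1,1,1).

Boundary ∂_3: C_3 → C_2 sends each 3-simplex σ to the alternating sum Σ_i (−1)^i (σ with its i-th vertex removed). For instance
  ∂abcd = bcd − acd + abd − abc,
  ∂abce = bce − ace + abe − abc.
The resulting 10×5 matrix has rank 4, and its Smith normal form has invariant factors (1,1,1,1).

From H_k ≅ ker(∂_k) / im(∂_{k+1}) we obtain:

  H_3: rank ker ∂_3 − rank ∂_4 = (5 − 4) − 0 = 1, and there is no ∂_4, so H_3 = Z.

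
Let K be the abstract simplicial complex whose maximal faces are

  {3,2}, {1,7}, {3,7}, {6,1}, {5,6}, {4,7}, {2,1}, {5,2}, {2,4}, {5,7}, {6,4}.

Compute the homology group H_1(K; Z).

We work with the vertex ordering 1 < 2 < 3 < 4 < 5 < 6 < 7. The simplices of K, each written with vertices in increasing order, are:

  0-simplices (7): [1], [2], [3], [4], [5], [6], [7]
  1-simplices (11): [1,2], [1,6], [1,7], [2,3], [2,4], [2,5], [3,7], [4,6], [4,7], [5,6], [5,7]

giving chain groups C_0 ≅ Z^7, C_1 ≅ Z^11.

∂_1: C_1 → C_0 is given by ∂[p,q] = [q] − [p].
This gives a 7×11 integer matrix of rank 6; reducing to Smith normal form yields diagonal entries (1,1,1,1,1,1).

Now H_k = ker ∂_k / im ∂_{k+1}, so:

  H_1: rank ker ∂_1 − rank ∂_2 = (11 − 6) − 0 = 5, and there is no ∂_2, so H_1 = Z^5.

H_1 = Z^5.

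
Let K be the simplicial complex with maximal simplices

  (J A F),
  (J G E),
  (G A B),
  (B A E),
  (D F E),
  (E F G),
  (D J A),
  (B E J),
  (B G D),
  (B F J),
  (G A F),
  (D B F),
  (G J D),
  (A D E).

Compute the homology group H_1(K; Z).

Fix the vertex order A < B < D < E < F < G < J and write every simplex with vertices in increasing order. Then dim K = 2 and the simplices of K are:

  0-simplices (7): A, B, D, E, F, G, J
  1-simplices (21): AB, AD, AE, AF, AG, AJ, BD, BE, BF, BG, BJ, DE, DF, DG, DJ, EF, EG, EJ, FG, FJ, GJ
  2-simplices (14): ABE, ABG, ADE, ADJ, AFG, AFJ, BDF, BDG, BEJ, BFJ, DEF, DGJ, EFG, EGJ

so the chain groups are C_0 ≅ Z^7, C_1 ≅ Z^21, C_2 ≅ Z^14.

∂_1: C_1 → C_0 maps an edge to its endpoints' difference, ∂[p,q] = q − p. For instance
  ∂FJ = J − F.
As a 7×21 matrix over Z this has rank 6, with invariant factors (1,1,1,1,1,1).

Boundary ∂_2: C_2 → C_1 maps a triangle to the signed sum of its edges. For instance
  ∂BDF = DF − BF + BD,
  ∂ADJ = DJ − AJ + AD.
This gives a 21×14 integer matrix of rank 13; reducing to Smith normal form yields diagonal entries (1,1,1,1,1,1,1,1,1,1,1,1,1).

Computing H_k = (kernel of ∂_k) / (image of ∂_{k+1}):

  H_1: rank ker ∂_1 − rank ∂_2 = (21 − 6) − 13 = 2, and the invariant factors of ∂_2 are all 1, so H_1 = Z^2.

(K is a triangulation of the torus T^2.)

H_1 ≅ Z^2.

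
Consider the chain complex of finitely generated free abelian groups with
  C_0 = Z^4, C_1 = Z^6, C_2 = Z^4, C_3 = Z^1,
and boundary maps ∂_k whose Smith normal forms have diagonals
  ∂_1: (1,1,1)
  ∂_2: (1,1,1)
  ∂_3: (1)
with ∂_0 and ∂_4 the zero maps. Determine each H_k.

H_0: b_0 = 4 − 0 − 3 = 1; torsion from ∂_1 factors > 1: none. So H_0 ≅ Z.
H_1: b_1 = 6 − 3 − 3 = 0; torsion from ∂_2 factors > 1: none. So H_1 ≅ 0.
H_2: b_2 = 4 − 3 − 1 = 0; torsion from ∂_3 factors > 1: none. So H_2 ≅ 0.
H_3: b_3 = 1 − 1 − 0 = 0; torsion from ∂_4 factors > 1: none. So H_3 ≅ 0.

H_0 ≅ Z,  H_1 = 0,  H_2 = 0,  H_3 = 0.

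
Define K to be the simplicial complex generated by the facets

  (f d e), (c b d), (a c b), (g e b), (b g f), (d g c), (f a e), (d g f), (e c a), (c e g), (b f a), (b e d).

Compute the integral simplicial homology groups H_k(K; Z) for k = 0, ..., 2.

Order the vertices as a < b < c < d < e < f < g. Listing each simplex with vertices in this order, K has dimension 2 with simplices:

  0-simplices (7): a, b, c, d, e, f, g
  1-simplices (18): ab, ac, ae, af, bc, bd, be, bf, bg, cd, ce, cg, de, df, dg, ef, eg, fg
  2-simplices (12): abc, abf, ace, aef, bcd, bde, beg, bfg, cdg, ceg, def, dfg

Hence C_0 ≅ Z^7, C_1 ≅ Z^18, C_2 ≅ Z^12.

The boundary map ∂_1: C_1 → C_0 is given by ∂[p,q] = [q] − [p]. For instance
  ∂bg = g − b.
The 7×18 boundary matrix has rank 6 and Smith normal form diag(1,1,1,1,1,1).

The boundary map ∂_2: C_2 → C_1 sends each 2-simplex [p,q,r] to [q,r] − [p,r] + [p,q]. For instance
  ∂bde = de − be + bd,
  ∂ceg = eg − cg + ce.
The resulting 18×12 matrix has rank 12, and its Smith normal form has invariant factors (1,1,1,1,1,1,1,1,1,1,1,2).

Reading off H_k = ker ∂_k / im ∂_{k+1}:

  H_0: rank C_0 − rank ∂_1 = 7 − 6 = 1, and the invariant factors of ∂_1 are all 1, so H_0 = Z.
  H_1: rank ker ∂_1 − rank ∂_2 = (18 − 6) − 12 = 0, and ∂_2 has invariant factor 2 > 1, so H_1 = Z/2.
  H_2: rank ker ∂_2 − rank ∂_3 = (12 − 12) − 0 = 0, and there is no ∂_3, so H_2 = 0.

As a check, the Euler characteristic is 7 − 18 + 12 = 1, which agrees with 1 − 0 + 0 = 1.
(K is a triangulation of the real projective plane RP^2.)

H_0 ≅ Z,  H_1 ≅ Z/2,  H_2 = 0.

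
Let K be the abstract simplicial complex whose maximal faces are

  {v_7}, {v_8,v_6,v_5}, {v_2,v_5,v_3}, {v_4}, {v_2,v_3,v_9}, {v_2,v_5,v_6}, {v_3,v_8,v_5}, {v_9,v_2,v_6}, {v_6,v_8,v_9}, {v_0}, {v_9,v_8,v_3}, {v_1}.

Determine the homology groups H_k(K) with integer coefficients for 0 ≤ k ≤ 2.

K has 10 vertices, 12 edges, 8 triangles.
rank ∂_0 = 0, rank ∂_1 = 5 ⇒ b_0 = 10 − 0 − 5 = 5; all invariant factors of ∂_1 are 1 so no torsion. So H_0 ≅ Z^5.
rank ∂_1 = 5, rank ∂_2 = 7 ⇒ b_1 = 12 − 5 − 7 = 0; all invariant factors of ∂_2 are 1 so no torsion. So H_1 ≅ 0.
rank ∂_2 = 7, rank ∂_3 = 0 ⇒ b_2 = 8 − 7 − 0 = 1. So H_2 ≅ Z.

H_0 = Z^5,  H_1 = 0,  H_2 = Z.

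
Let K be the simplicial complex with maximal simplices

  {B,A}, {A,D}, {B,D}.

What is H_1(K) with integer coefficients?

Fix the vertex order A < B < D and write every simplex with vertices in increasing order. Then dim K = 1 and the simplices of K are:

  0-simplices (3): A, B, D
  1-simplices (3): AB, AD, BD

so the chain groups are C_0 ≅ Z^3, C_1 ≅ Z^3.

Boundary ∂_1: C_1 → C_0 is given by ∂[p,q] = [q] − [p]. For instance
  ∂AD = D − A.
As a 3×3 matrix over Z this has rank 2, with invariant factors (1,1).

From H_k ≅ ker(∂_k) / im(∂_{k+1}) we obtain:

  H_1: rank ker ∂_1 − rank ∂_2 = (3 − 2) − 0 = 1, and there is no ∂_2, so H_1 = Z.

(K is a triangulation of the circle S^1.)

H_1 = Z.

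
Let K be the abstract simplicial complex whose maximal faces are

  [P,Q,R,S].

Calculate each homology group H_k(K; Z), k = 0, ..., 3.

H_0 = Z,  H_1 = 0,  H_2 = 0,  H_3 = 0.

Order the vertices as P < Q < R < S. Listing each simplex with vertices in this order, K has dimension 3 with simplices:

  0-simplices (4): P, Q, R, S
  1-simplices (6): PQ, PR, PS, QR, QS, RS
  2-simplices (4): PQR, PQS, PRS, QRS
  3-simplices (1): PQRS

giving chain groups C_0 ≅ Z^4, C_1 ≅ Z^6, C_2 ≅ Z^4, C_3 ≅ Z^1.

∂_1: C_1 → C_0 sends each edge [p,q] (with p < q) to q − p. For instance
  ∂PS = S − P.
This gives a 4×6 integer matrix of rank 3; reducing to Smith normal form yields diagonal entries (1,1,1).

Boundary ∂_2: C_2 → C_1 sends each 2-simplex [p,q,r] to [q,r] − [p,r] + [p,q]. For instance
  ∂PQR = QR − PR + PQ,
  ∂PRS = RS − PS + PR.
This gives a 6×4 integer matrix of rank 3; reducing to Smith normal form yields diagonal entries (1,1,1).

Boundary ∂_3: C_3 → C_2 sends each 3-simplex σ to the alternating sum Σ_i (−1)^i (σ with its i-th vertex removed). For instance
  ∂PQRS = QRS − PRS + PQS − PQR.
The resulting 4×1 matrix has rank 1, and its Smith normal form has invariant factors (1).

Computing H_k = (kernel of ∂_k) / (image of ∂_{k+1}):

  H_0: rank C_0 − rank ∂_1 = 4 − 3 = 1, and the invariant factors of ∂_1 are all 1, so H_0 = Z.
  H_1: rank ker ∂_1 − rank ∂_2 = (6 − 3) − 3 = 0, and the invariant factors of ∂_2 are all 1, so H_1 = 0.
  H_2: rank ker ∂_2 − rank ∂_3 = (4 − 3) − 1 = 0, and the invariant factors of ∂_3 are all 1, so H_2 = 0.
  H_3: rank ker ∂_3 − rank ∂_4 = (1 − 1) − 0 = 0, and there is no ∂_4, so H_3 = 0.

As a check, the Euler characteristic is 4 − 6 + 4 − 1 = 1, which agrees with 1 − 0 + 0 − 0 = 1.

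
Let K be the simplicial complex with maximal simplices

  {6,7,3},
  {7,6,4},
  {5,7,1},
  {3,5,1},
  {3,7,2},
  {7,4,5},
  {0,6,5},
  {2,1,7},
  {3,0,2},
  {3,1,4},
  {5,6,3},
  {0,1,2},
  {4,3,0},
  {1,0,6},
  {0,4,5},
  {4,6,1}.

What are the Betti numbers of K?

b_0 = 1, b_1 = 2, b_2 = 1.

Order the vertices as 0 < 1 < 2 < 3 < 4 < 5 < 6 < 7. Listing each simplex with vertices in this order, K has dimension 2 with simplices:

  0-simplices (8): [0], [1], [2], [3], [4], [5], [6], [7]
  1-simplices (24): (24 of them)
  2-simplices (16): [0,1,2], [0,1,6], [0,2,3], [0,3,4], [0,4,5], [0,5,6], [1,2,7], [1,3,4], [1,3,5], [1,4,6], [1,5,7], [2,3,7], [3,5,6], [3,6,7], [4,5,7], [4,6,7]

so the chain groups are C_0 ≅ Z^8, C_1 ≅ Z^24, C_2 ≅ Z^16.

Boundary ∂_1: C_1 → C_0 sends each edge [p,q] (with p < q) to q − p. For instance
  ∂[1,7] = [7] − [1].
As a 8×24 matrix over Z this has rank 7, with invariant factors (1,1,1,1,1,1,1).

The boundary map ∂_2: C_2 → C_1 maps a triangle to the signed sum of its edges. For instance
  ∂[4,5,7] = [5,7] − [4,7] + [4,5],
  ∂[2,3,7] = [3,7] − [2,7] + [2,3].
As a 24×16 matrix over Z this has rank 15, with invariant factors (1,1,1,1,1,1,1,1,1,1,1,1,1,1,1).

From H_k ≅ ker(∂_k) / im(∂_{k+1}) we obtain:

  H_0: rank C_0 − rank ∂_1 = 8 − 7 = 1, and the invariant factors of ∂_1 are all 1, so H_0 ≅ Z.
  H_1: rank ker ∂_1 − rank ∂_2 = (24 − 7) − 15 = 2, and the invariant factors of ∂_2 are all 1, so H_1 ≅ Z^2.
  H_2: rank ker ∂_2 − rank ∂_3 = (16 − 15) − 0 = 1, and there is no ∂_3, so H_2 ≅ Z.

(K is a triangulation of the torus T^2.)

Hence the Betti numbers are b_0 = 1, b_1 = 2, b_2 = 1.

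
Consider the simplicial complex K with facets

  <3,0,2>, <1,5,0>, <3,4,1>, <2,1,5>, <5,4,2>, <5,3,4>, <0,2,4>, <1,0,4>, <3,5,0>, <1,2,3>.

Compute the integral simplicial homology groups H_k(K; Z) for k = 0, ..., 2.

Order the vertices as 0 < 1 < 2 < 3 < 4 < 5. Listing each simplex with vertices in this order, K has dimension 2 with simplices:

  0-simplices (6): [0], [1], [2], [3], [4], [5]
  1-simplices (15): [0,1], [0,2], [0,3], [0,4], [0,5], [1,2], [1,3], [1,4], [1,5], [2,3], [2,4], [2,5], [3,4], [3,5], [4,5]
  2-simplices (10): [0,1,4], [0,1,5], [0,2,3], [0,2,4], [0,3,5], [1,2,3], [1,2,5], [1,3,4], [2,4,5], [3,4,5]

so the chain groups are C_0 ≅ Z^6, C_1 ≅ Z^15, C_2 ≅ Z^10.

∂_1: C_1 → C_0 sends each edge [p,q] (with p < q) to q − p.
This gives a 6×15 integer matrix of rank 5; reducing to Smith normal form yields diagonal entries (1,1,1,1,1).

∂_2: C_2 → C_1 maps a triangle to the signed sum of its edges. For instance
  ∂[1,2,3] = [2,3] − [1,3] + [1,2],
  ∂[3,4,5] = [4,5] − [3,5] + [3,4].
The resulting 15×10 matrix has rank 10, and its Smith normal form has invariant factors (1,1,1,1,1,1,1,1,1,2).

From H_k ≅ ker(∂_k) / im(∂_{k+1}) we obtain:

  H_0: rank C_0 − rank ∂_1 = 6 − 5 = 1, and the invariant factors of ∂_1 are all 1, so H_0 ≅ Z.
  H_1: rank ker ∂_1 − rank ∂_2 = (15 − 5) − 10 = 0, and ∂_2 has invariant factor 2 > 1, so H_1 ≅ Z/2.
  H_2: rank ker ∂_2 − rank ∂_3 = (10 − 10) − 0 = 0, and there is no ∂_3, so H_2 ≅ 0.

As a check, the Euler characteristic is 6 − 15 + 10 = 1, which agrees with 1 − 0 + 0 = 1.
(K is a triangulation of the real projective plane RP^2.)

H_0 ≅ Z,  H_1 ≅ Z/2,  H_2 = 0.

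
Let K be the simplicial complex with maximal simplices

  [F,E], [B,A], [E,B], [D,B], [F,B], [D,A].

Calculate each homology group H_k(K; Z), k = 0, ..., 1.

H_0 ≅ Z,  H_1 ≅ Z^2.

Fix the vertex order A < B < D < E < F and write every simplex with vertices in increasing order. Then dim K = 1 and the simplices of K are:

  0-simplices (5): A, B, D, E, F
  1-simplices (6): AB, AD, BD, BE, BF, EF

Hence C_0 ≅ Z^5, C_1 ≅ Z^6.

∂_1: C_1 → C_0 maps an edge to its endpoints' difference, ∂[p,q] = q − p.
This gives a 5×6 integer matrix of rank 4; reducing to Smith normal form yields diagonal entries (1,1,1,1).

Now H_k = ker ∂_k / im ∂_{k+1}, so:

  H_0: rank C_0 − rank ∂_1 = 5 − 4 = 1, and the invariant factors of ∂_1 are all 1, so H_0 = Z.
  H_1: rank ker ∂_1 − rank ∂_2 = (6 − 4) − 0 = 2, and there is no ∂_2, so H_1 = Z^2.

(K is a triangulation of a wedge of 2 circles.)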